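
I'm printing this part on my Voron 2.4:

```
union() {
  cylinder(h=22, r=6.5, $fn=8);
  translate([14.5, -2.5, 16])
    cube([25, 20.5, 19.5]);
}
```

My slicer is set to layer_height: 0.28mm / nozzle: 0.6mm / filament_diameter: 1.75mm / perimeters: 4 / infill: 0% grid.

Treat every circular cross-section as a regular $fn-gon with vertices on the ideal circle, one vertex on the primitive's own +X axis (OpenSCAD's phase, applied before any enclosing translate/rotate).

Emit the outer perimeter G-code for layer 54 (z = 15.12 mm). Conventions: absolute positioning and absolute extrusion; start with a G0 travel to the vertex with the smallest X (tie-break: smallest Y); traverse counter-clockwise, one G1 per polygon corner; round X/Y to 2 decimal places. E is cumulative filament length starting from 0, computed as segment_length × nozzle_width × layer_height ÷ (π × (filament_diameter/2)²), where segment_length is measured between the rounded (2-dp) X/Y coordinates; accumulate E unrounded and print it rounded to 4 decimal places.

At z = 15.12 mm: the r=6.5 cylinder contributes a regular 8-gon of circumradius 6.5; the cube at (14.5, -2.5) is not intersected at this z (z outside [16, 35.5]); Taking the union: only the r=6.5 cylinder is present, so the union is just that shape — 1 connected region. The outline is a single polygon with 8 vertices. Extrusion per mm of travel: 0.6 × 0.28 / (π × 0.875²) = 0.069846. Accumulating E over each segment gives final E = 2.7810.

G0 X-6.50 Y0.00 Z15.12
G1 X-4.60 Y-4.60 E0.3476
G1 X0.00 Y-6.50 E0.6952
G1 X4.60 Y-4.60 E1.0429
G1 X6.50 Y0.00 E1.3905
G1 X4.60 Y4.60 E1.7381
G1 X0.00 Y6.50 E2.0857
G1 X-4.60 Y4.60 E2.4333
G1 X-6.50 Y0.00 E2.7810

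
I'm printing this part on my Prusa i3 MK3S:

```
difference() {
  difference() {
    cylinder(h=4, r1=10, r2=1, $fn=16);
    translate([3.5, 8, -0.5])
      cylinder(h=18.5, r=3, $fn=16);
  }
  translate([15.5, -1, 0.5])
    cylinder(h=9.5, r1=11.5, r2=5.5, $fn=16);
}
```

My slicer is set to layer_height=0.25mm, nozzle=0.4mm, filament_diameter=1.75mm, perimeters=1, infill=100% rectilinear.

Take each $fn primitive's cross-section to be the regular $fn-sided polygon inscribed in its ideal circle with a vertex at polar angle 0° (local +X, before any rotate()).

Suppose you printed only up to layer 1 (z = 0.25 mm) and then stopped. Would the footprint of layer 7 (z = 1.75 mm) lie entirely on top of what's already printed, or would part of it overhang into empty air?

entirely on top

Compare the two slices. At z = 0.25: the cone (r1=10→r2=1) has section circumradius 9.438 here — a regular 16-gon (area = (16/2)·9.438²·sin(360°/16) = 272.67 mm²); the r=3 cylinder at (3.5, 8) contributes a regular 16-gon of circumradius 3 (area = (16/2)·3.000²·sin(360°/16) = 27.55 mm²); Taking the first minus the rest: starting from the cone (272.67 mm²), the r=3 cylinder at (3.5, 8) partially overlaps it — only the 16.22 mm² overlap (of its 27.55 mm²) is removed, clipping the outline — area = 256.45 mm²; the cone at (15.5, -1) is not intersected at this z (z outside [0.5, 10]); After the difference (first − rest): none of the subtracted shapes is present at this height, so that combined region is unchanged — area = 256.45 mm². At z = 1.75: the cone (r1=10→r2=1) has section circumradius 6.062 here — a regular 16-gon (area = (16/2)·6.062²·sin(360°/16) = 112.52 mm²); the r=3 cylinder at (3.5, 8) gives a regular 16-gon of circumradius 3 (constant along its height) (area = (16/2)·3.000²·sin(360°/16) = 27.55 mm²); Taking the first minus the rest: starting from the cone (112.52 mm²), the r=3 cylinder at (3.5, 8) partially overlaps it — only the 0.27 mm² overlap (of its 27.55 mm²) is removed, clipping the outline — area = 112.25 mm²; the cone at (15.5, -1) (r1=11.5→r2=5.5) has section circumradius 10.711 here — a regular 16-gon (area = (16/2)·10.711²·sin(360°/16) = 351.20 mm²); Taking the first minus the rest: starting from that combined region (112.25 mm²), the cone at (15.5, -1) partially overlaps it — only the 3.75 mm² overlap (of its 351.20 mm²) is removed, clipping the outline — area = 108.49 mm². Checking containment: the cross-section at z = 1.75 is a subset of the cross-section at z = 0.25.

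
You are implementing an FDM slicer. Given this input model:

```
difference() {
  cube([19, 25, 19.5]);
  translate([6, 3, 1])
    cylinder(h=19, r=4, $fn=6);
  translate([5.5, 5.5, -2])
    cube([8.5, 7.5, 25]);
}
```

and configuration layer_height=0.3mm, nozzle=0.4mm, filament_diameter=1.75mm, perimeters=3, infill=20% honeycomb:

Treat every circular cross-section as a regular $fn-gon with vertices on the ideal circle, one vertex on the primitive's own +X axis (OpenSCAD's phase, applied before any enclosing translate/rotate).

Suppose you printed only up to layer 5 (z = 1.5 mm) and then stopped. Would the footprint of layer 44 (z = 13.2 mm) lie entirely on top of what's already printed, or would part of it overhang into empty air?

entirely on top

Compare the two slices. At z = 1.5: the 19×25 cube contributes its full rectangle (area 475.00 mm²); the r=4 cylinder at (6, 3) contributes a regular 6-gon of circumradius 4 (area = (6/2)·4.000²·sin(360°/6) = 41.57 mm²); the 8.5×7.5 cube at (5.5, 5.5) contributes its full rectangle (area 63.75 mm²); Subtracting the remaining from the first: starting from the 19×25 cube (475.00 mm²), the r=4 cylinder at (6, 3) partially overlaps it — only the 39.59 mm² overlap (of its 41.57 mm²) is removed, clipping the outline; the 8.5×7.5 cube at (5.5, 5.5) partially overlaps it — only the 61.07 mm² overlap (of its 63.75 mm²) is removed, clipping the outline — area = 374.34 mm². At z = 13.2: the cube (footprint 19×25) is included at this height (area 475.00 mm²); the cylinder at (6, 3): section is a regular 6-gon, circumradius r=4 (area = (6/2)·4.000²·sin(360°/6) = 41.57 mm²); the cube at (5.5, 5.5) is present — its section is the full 8.5×7.5 rectangle (area 63.75 mm²); After the difference (first − rest): starting from the 19×25 cube (475.00 mm²), the r=4 cylinder at (6, 3) partially overlaps it — only the 39.59 mm² overlap (of its 41.57 mm²) is removed, clipping the outline; the 8.5×7.5 cube at (5.5, 5.5) partially overlaps it — only the 61.07 mm² overlap (of its 63.75 mm²) is removed, clipping the outline — area = 374.34 mm². Checking containment: the cross-section at z = 13.2 is a subset of the cross-section at z = 1.5.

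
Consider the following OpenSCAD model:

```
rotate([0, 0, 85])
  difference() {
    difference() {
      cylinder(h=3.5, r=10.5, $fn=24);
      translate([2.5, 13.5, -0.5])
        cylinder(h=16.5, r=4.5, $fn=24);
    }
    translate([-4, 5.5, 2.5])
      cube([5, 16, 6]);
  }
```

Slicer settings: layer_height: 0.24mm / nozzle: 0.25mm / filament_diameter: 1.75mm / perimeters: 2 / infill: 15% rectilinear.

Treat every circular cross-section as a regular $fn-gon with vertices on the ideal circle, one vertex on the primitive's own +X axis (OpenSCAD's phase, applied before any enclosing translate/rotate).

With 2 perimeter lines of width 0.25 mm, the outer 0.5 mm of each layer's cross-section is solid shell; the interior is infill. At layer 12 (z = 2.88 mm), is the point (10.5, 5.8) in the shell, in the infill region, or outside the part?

At z = 2.88 mm: the r=10.5 cylinder contributes a regular 24-gon of circumradius 10.5; the cylinder at (2.5, 13.5): section is a regular 24-gon, circumradius r=4.5; Subtracting the remaining from the first: starting from the r=10.5 cylinder, the r=4.5 cylinder at (2.5, 13.5) partially overlaps it — only the 4.21 mm² overlap (of its 62.89 mm²) is removed, clipping the outline — 1 connected region; the cube at (-4, 5.5) (footprint 5×16) is included at this height; Subtracting the remaining from the first: starting from that combined region, the 5×16 cube at (-4, 5.5) partially overlaps it — only the 22.45 mm² overlap (of its 80.00 mm²) is removed, clipping the outline — 1 connected region; (rotated 85° about Z; rotation is an isometry so areas/perimeters/island counts are preserved). Overall, the cross-section is a single solid region. Undo the 85° rotation: the query point maps to (6.693, -9.955) in the un-rotated model frame. The nearest boundary edge runs (7.42, -7.42)→(5.25, -9.09); distance from the point to it = 1.56 mm. The point is not inside any of the regions above, so it lies outside the cross-section (1.56 mm from the nearest boundary).

outside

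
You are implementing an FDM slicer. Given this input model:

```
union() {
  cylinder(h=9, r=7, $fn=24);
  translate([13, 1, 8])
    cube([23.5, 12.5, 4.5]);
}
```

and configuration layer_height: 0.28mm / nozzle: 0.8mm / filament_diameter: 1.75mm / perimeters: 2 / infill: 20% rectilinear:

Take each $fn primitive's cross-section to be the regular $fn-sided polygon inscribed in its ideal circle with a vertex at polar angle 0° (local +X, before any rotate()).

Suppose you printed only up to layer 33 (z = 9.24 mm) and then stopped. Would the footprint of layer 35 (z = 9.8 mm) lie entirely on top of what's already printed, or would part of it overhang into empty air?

entirely on top

Compare the two slices. At z = 9.24: the cylinder is absent (z outside [0, 9]); the 23.5×12.5 cube at (13, 1) contributes its full rectangle (area 293.75 mm²); Combining (union): only the 23.5×12.5 cube at (13, 1) is present, so the union is just that shape — area = 293.75 mm². At z = 9.8: the cylinder does not reach this height (z outside [0, 9]); the cube at (13, 1) is present — its section is the full 23.5×12.5 rectangle (area 293.75 mm²); Merging all regions: only the 23.5×12.5 cube at (13, 1) is present, so the union is just that shape — area = 293.75 mm². Checking containment: the cross-section at z = 9.8 is a subset of the cross-section at z = 9.24.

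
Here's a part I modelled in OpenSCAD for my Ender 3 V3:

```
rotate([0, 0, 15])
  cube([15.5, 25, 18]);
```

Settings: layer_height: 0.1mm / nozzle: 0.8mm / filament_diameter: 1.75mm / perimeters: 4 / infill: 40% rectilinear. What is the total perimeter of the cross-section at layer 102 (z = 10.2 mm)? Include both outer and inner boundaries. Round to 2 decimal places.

81.00 mm

At z = 10.2 mm: the 15.5×25 cube contributes its full rectangle (perimeter 81.00 mm); (rotated 15° about Z; rotation is an isometry so areas/perimeters/island counts are preserved). Overall, the cross-section is a single solid region. Total boundary length (outer) = 81.00 mm.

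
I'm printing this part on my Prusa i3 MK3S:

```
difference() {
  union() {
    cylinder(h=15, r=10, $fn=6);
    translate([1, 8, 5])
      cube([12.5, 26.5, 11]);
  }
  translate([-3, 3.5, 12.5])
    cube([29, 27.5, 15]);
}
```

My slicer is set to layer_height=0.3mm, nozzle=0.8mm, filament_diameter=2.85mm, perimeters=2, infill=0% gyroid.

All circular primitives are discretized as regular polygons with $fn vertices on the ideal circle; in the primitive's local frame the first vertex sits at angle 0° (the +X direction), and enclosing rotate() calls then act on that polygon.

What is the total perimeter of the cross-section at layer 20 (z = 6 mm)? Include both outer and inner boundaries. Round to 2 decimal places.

At z = 6 mm: the cylinder: section is a regular 6-gon, circumradius r=10 (perimeter = 2·6·10.000·sin(180°/6) = 60.00 mm); the 12.5×26.5 cube at (1, 8) contributes its full rectangle (perimeter 78.00 mm); Taking the union: the regions partially overlap (shared area 2.77 mm²), so the edge portions inside another operand are dropped and the merged outline is re-measured after clipping — boundary = 128.20 mm; the cube at (-3, 3.5) is not intersected at this z (z outside [12.5, 27.5]); After the difference (first − rest): none of the subtracted shapes is present at this height, so the result so far is unchanged — boundary = 128.20 mm. Overall, the cross-section is a single solid region. Total boundary length (outer) = 128.20 mm.

128.20 mm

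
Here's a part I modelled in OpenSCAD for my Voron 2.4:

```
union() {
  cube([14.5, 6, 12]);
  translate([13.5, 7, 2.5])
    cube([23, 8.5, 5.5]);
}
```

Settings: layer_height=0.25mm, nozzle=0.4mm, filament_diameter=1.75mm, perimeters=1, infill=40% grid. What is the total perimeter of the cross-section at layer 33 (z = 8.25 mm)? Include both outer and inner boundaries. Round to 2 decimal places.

41.00 mm

At z = 8.25 mm: the 14.5×6 cube contributes its full rectangle (perimeter 41.00 mm); the cube at (13.5, 7) does not reach this height (z outside [2.5, 8]); Taking the union: only the 14.5×6 cube is present, so the union is just that shape — boundary = 41.00 mm. Overall, the cross-section is a single solid region. Total boundary length (outer) = 41.00 mm.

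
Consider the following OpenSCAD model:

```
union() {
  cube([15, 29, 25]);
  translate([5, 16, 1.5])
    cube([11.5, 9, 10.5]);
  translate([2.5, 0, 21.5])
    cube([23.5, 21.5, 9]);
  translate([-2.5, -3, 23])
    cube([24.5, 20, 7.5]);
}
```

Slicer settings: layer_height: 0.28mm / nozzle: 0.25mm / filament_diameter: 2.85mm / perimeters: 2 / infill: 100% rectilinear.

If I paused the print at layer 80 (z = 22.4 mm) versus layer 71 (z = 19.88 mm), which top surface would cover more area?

Layer 80 (z = 22.4): the cube is present — its section is the full 15×29 rectangle (area 435.00 mm²); the cube at (5, 16) is not intersected at this z (z outside [1.5, 12]); the 23.5×21.5 cube at (2.5, 0) contributes its full rectangle (area 505.25 mm²); the cube at (-2.5, -3) is not intersected at this z (z outside [23, 30.5]); Merging all regions: the regions partially overlap — summed areas 940.25 mm² minus the doubly-counted overlap 268.75 mm² gives 671.50 mm² — area = 671.50 mm². So its area = 671.50 mm². Layer 71 (z = 19.88): the cube is present — its section is the full 15×29 rectangle (area 435.00 mm²); the cube at (5, 16) does not reach this height (z outside [1.5, 12]); the cube at (2.5, 0) is not intersected at this z (z outside [21.5, 30.5]); the cube at (-2.5, -3) is not intersected at this z (z outside [23, 30.5]); Taking the union: only the 15×29 cube is present, so the union is just that shape — area = 435.00 mm². So its area = 435.00 mm². Layer 80 is larger (671.50 vs 435.00 mm²).

layer 80 (z = 22.4 mm)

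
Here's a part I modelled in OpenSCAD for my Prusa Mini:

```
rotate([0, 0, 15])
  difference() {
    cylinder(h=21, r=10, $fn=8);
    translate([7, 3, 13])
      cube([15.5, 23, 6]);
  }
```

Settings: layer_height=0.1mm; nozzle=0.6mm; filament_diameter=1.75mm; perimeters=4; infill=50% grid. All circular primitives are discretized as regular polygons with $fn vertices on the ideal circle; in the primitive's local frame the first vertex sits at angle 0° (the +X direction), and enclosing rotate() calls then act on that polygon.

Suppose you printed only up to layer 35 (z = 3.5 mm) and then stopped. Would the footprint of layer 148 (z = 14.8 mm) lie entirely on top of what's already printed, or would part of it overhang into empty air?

entirely on top

Compare the two slices. At z = 3.5: the cylinder: section is a regular 8-gon, circumradius r=10 (area = (8/2)·10.000²·sin(360°/8) = 282.84 mm²); the cube at (7, 3) does not reach this height (z outside [13, 19]); Subtracting the remaining from the first: none of the subtracted shapes is present at this height, so the r=10 cylinder is unchanged — area = 282.84 mm²; (whole slice rotated 15° about Z — lengths, areas and connectivity unchanged). At z = 14.8: the cylinder: section is a regular 8-gon, circumradius r=10 (area = (8/2)·10.000²·sin(360°/8) = 282.84 mm²); the cube at (7, 3) (footprint 15.5×23) is included at this height (area 356.50 mm²); After the difference (first − rest): starting from the r=10 cylinder (282.84 mm²), the 15.5×23 cube at (7, 3) partially overlaps it — only the 3.72 mm² overlap (of its 356.50 mm²) is removed, clipping the outline — area = 279.12 mm²; (rotated 15° about Z; rotation is an isometry so areas/perimeters/island counts are preserved). Checking containment: the cross-section at z = 14.8 is a subset of the cross-section at z = 3.5.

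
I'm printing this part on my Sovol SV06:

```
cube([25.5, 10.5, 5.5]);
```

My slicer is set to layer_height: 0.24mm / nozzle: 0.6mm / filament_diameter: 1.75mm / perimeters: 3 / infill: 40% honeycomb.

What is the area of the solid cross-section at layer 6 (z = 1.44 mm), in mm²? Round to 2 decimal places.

At z = 1.44 mm: the 25.5×10.5 cube contributes its full rectangle (area 267.75 mm²). Overall, the cross-section is a single solid region. Net area = 267.75 mm².

267.75 mm²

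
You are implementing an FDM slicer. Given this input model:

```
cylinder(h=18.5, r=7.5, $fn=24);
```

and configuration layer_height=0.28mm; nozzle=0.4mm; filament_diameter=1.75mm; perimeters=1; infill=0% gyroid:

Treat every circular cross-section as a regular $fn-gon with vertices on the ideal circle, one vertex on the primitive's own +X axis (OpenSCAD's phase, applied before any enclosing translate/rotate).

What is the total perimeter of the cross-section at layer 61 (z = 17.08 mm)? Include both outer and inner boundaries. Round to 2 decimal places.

At z = 17.08 mm: the r=7.5 cylinder gives a regular 24-gon of circumradius 7.5 (constant along its height) (perimeter = 2·24·7.500·sin(180°/24) = 46.99 mm). Overall, the cross-section is a single solid region. Total boundary length (outer) = 46.99 mm.

46.99 mm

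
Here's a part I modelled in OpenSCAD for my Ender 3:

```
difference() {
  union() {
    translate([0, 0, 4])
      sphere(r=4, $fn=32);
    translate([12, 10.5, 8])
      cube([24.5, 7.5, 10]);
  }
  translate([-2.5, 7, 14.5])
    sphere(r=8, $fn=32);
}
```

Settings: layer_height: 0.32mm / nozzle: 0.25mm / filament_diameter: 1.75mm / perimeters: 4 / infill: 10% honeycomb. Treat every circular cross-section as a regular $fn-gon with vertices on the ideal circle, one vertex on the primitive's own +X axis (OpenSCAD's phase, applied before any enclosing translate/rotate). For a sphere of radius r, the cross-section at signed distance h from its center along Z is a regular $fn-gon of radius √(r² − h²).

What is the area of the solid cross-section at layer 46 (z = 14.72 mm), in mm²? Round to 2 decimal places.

183.75 mm²

At z = 14.72 mm: the sphere is not intersected at this z (|z−center|=10.720 > r=4); the 24.5×7.5 cube at (12, 10.5) contributes its full rectangle (area 183.75 mm²); Merging all regions: only the 24.5×7.5 cube at (12, 10.5) is present, so the union is just that shape — area = 183.75 mm²; the sphere at (-2.5, 7): section is a regular 32-gon, circumradius = √(r²−h²) = √(8²−0.22²) = 7.997 (area = (32/2)·7.997²·sin(360°/32) = 199.62 mm²); Subtracting the remaining from the first: starting from the result so far (183.75 mm²), the r=8 sphere at (-2.5, 7) misses the remaining region (no effect) — area = 183.75 mm². Overall, the cross-section is a single solid region. Net area = 183.75 mm².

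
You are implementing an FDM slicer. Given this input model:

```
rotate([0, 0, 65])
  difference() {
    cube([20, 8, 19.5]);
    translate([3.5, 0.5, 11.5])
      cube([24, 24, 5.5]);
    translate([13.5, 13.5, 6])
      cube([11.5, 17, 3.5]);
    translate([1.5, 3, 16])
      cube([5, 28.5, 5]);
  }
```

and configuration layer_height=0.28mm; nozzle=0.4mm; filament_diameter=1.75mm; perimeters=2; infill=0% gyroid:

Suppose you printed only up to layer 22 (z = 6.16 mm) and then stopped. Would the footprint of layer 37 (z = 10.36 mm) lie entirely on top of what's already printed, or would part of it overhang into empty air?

Compare the two slices. At z = 6.16: the cube (footprint 20×8) is included at this height (area 160.00 mm²); the cube at (3.5, 0.5) does not reach this height (z outside [11.5, 17]); the 11.5×17 cube at (13.5, 13.5) contributes its full rectangle (area 195.50 mm²); the cube at (1.5, 3) does not reach this height (z outside [16, 21]); Taking the first minus the rest: starting from the 20×8 cube (160.00 mm²), the 11.5×17 cube at (13.5, 13.5) misses the remaining region (no effect) — area = 160.00 mm²; (whole slice rotated 65° about Z — lengths, areas and connectivity unchanged). At z = 10.36: the cube (footprint 20×8) is included at this height (area 160.00 mm²); the cube at (3.5, 0.5) is absent (z outside [11.5, 17]); the cube at (13.5, 13.5) does not reach this height (z outside [6, 9.5]); the cube at (1.5, 3) does not reach this height (z outside [16, 21]); Subtracting the remaining from the first: none of the subtracted shapes is present at this height, so the 20×8 cube is unchanged — area = 160.00 mm²; (rotated 65° about Z; rotation is an isometry so areas/perimeters/island counts are preserved). Checking containment: the cross-section at z = 10.36 is a subset of the cross-section at z = 6.16.

entirely on top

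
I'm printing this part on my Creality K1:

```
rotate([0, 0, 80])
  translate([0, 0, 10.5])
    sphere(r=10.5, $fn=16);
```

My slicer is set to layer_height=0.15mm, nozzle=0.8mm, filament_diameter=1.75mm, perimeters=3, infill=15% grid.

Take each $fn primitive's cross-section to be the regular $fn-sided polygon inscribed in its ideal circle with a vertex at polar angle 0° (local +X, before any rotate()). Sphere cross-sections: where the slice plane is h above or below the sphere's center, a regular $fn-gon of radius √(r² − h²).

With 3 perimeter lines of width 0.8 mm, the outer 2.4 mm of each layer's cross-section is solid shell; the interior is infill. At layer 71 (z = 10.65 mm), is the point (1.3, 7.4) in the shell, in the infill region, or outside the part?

infill

At z = 10.65 mm: the r=10.5 sphere contributes a regular 16-gon of circumradius √(10.5²−0.15²) = 10.499; (whole slice rotated 80° about Z — lengths, areas and connectivity unchanged). Overall, the cross-section is a single solid region. Undo the 80° rotation: the query point maps to (7.513, 0.005) in the un-rotated model frame. The nearest boundary edge runs (10.50, 0.00)→(9.70, 4.02); distance from the point to it = 2.93 mm. The point is inside the cross-section and 2.93 mm from the nearest boundary — more than the 2.4 mm shell width (3 × 0.8), so it's in the infill interior.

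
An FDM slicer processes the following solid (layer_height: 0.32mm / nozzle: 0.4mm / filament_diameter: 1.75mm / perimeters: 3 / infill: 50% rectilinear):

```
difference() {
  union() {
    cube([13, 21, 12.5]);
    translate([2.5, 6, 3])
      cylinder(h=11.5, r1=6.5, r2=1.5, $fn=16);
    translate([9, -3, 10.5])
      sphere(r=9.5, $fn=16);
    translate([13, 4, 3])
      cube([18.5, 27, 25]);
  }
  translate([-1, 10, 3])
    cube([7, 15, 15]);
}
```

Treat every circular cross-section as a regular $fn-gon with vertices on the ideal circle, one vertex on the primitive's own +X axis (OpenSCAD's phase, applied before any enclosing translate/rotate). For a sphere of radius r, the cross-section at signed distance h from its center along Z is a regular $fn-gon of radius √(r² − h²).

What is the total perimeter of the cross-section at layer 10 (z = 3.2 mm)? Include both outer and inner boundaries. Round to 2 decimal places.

147.38 mm

At z = 3.2 mm: the cube is present — its section is the full 13×21 rectangle (perimeter 68.00 mm); the cone at (2.5, 6) (r1=6.5→r2=1.5) has section circumradius 6.413 here — a regular 16-gon (perimeter = 2·16·6.413·sin(180°/16) = 40.04 mm); the r=9.5 sphere at (9, -3) contributes a regular 16-gon of circumradius √(9.5²−7.3²) = 6.079 (perimeter = 2·16·6.079·sin(180°/16) = 37.95 mm); the cube at (13, 4) is present — its section is the full 18.5×27 rectangle (perimeter 91.00 mm); Taking the union: the regions partially overlap (shared area 114.10 mm²), so the edge portions inside another operand are dropped and the merged outline is re-measured after clipping — boundary = 144.46 mm; the cube at (-1, 10) (footprint 7×15) is included at this height (perimeter 44.00 mm); After the difference (first − rest): starting from the result so far, the 7×15 cube at (-1, 10) partially overlaps it — only the 67.56 mm² overlap (of its 105.00 mm²) is removed, clipping the outline — boundary = 147.38 mm. Overall, the cross-section is a single solid region. Total boundary length (outer) = 147.38 mm.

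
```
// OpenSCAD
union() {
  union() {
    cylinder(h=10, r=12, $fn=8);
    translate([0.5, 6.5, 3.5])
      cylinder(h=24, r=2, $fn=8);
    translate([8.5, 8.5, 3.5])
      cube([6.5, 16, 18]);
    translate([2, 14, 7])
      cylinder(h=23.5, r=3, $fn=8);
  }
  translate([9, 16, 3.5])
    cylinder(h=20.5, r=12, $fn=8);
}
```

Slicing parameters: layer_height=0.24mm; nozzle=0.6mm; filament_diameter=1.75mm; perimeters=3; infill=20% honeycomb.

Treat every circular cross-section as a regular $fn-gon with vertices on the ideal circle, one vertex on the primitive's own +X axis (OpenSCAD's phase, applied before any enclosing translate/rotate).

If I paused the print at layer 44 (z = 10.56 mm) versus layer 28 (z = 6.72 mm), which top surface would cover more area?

Layer 44 (z = 10.56): the cylinder is absent (z outside [0, 10]); the r=2 cylinder at (0.5, 6.5) contributes a regular 8-gon of circumradius 2 (area = (8/2)·2.000²·sin(360°/8) = 11.31 mm²); the 6.5×16 cube at (8.5, 8.5) contributes its full rectangle (area 104.00 mm²); the cylinder at (2, 14): section is a regular 8-gon, circumradius r=3 (area = (8/2)·3.000²·sin(360°/8) = 25.46 mm²); Taking the union: the 3 present regions are separate (no shared area or edge), so areas and boundary lengths simply add and each stays a separate island — area = 140.77 mm²; the r=12 cylinder at (9, 16) gives a regular 8-gon of circumradius 12 (constant along its height) (area = (8/2)·12.000²·sin(360°/8) = 407.29 mm²); Taking the union: the regions partially overlap — summed areas 548.06 mm² minus the doubly-counted overlap 131.24 mm² gives 416.82 mm² — area = 416.82 mm². So its area = 416.82 mm². Layer 28 (z = 6.72): the cylinder: section is a regular 8-gon, circumradius r=12 (area = (8/2)·12.000²·sin(360°/8) = 407.29 mm²); the r=2 cylinder at (0.5, 6.5) gives a regular 8-gon of circumradius 2 (constant along its height) (area = (8/2)·2.000²·sin(360°/8) = 11.31 mm²); the cube at (8.5, 8.5) is present — its section is the full 6.5×16 rectangle (area 104.00 mm²); the cylinder at (2, 14) is absent (z outside [7, 30.5]); Taking the union: the regions partially overlap — summed areas 522.61 mm² minus the doubly-counted overlap 11.31 mm² gives 511.29 mm² — area = 511.29 mm²; the r=12 cylinder at (9, 16) gives a regular 8-gon of circumradius 12 (constant along its height) (area = (8/2)·12.000²·sin(360°/8) = 407.29 mm²); Combining (union): the regions partially overlap — summed areas 918.59 mm² minus the doubly-counted overlap 145.64 mm² gives 772.95 mm² — area = 772.95 mm². So its area = 772.95 mm². Layer 28 is larger (772.95 vs 416.82 mm²).

layer 28 (z = 6.72 mm)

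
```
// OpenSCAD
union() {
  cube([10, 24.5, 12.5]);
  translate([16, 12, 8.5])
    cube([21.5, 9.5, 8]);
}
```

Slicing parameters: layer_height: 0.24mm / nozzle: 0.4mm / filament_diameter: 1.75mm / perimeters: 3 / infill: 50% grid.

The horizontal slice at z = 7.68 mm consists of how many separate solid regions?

1

At z = 7.68 mm: the cube is present — its section is the full 10×24.5 rectangle; the cube at (16, 12) is not intersected at this z (z outside [8.5, 16.5]); Taking the union: only the 10×24.5 cube is present, so the union is just that shape — 1 connected region. The result has 1 disconnected region.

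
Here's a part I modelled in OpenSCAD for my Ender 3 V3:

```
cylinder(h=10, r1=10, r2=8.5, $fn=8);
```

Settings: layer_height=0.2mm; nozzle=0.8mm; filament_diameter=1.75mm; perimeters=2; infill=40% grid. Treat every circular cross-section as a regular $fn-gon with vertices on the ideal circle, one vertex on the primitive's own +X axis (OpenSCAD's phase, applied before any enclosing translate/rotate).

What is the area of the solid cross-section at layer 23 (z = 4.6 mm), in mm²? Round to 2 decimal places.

245.16 mm²

At z = 4.6 mm: the cone contributes a regular 8-gon of circumradius 9.310 (interpolated between r1=10 and r2=8.5 at t=0.460) (area = (8/2)·9.310²·sin(360°/8) = 245.16 mm²). Overall, the cross-section is a single solid region. Net area = 245.16 mm².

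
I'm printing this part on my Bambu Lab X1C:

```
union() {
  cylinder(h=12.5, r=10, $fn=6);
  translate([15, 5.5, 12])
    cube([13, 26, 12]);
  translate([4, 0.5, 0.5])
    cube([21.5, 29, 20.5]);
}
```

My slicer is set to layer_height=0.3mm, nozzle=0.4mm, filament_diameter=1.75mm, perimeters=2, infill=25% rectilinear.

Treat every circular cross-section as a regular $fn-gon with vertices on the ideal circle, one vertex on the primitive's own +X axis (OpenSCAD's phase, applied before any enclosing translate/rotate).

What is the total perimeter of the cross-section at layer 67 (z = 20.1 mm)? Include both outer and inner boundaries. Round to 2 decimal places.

At z = 20.1 mm: the cylinder does not reach this height (z outside [0, 12.5]); the cube at (15, 5.5) (footprint 13×26) is included at this height (perimeter 78.00 mm); the cube at (4, 0.5) (footprint 21.5×29) is included at this height (perimeter 101.00 mm); Combining (union): the regions partially overlap (shared area 252.00 mm²), so the edge portions inside another operand are dropped and the merged outline is re-measured after clipping — boundary = 110.00 mm. Overall, the cross-section is a single solid region. Total boundary length (outer) = 110.00 mm.

110.00 mm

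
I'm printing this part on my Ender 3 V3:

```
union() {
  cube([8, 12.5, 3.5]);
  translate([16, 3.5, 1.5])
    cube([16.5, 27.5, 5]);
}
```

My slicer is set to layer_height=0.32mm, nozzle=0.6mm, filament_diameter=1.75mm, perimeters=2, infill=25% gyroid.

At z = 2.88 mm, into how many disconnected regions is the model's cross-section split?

At z = 2.88 mm: the cube (footprint 8×12.5) is included at this height; the cube at (16, 3.5) (footprint 16.5×27.5) is included at this height; Combining (union): the 2 present regions are separate (no shared area or edge), so areas and boundary lengths simply add and each stays a separate island — 2 connected regions. The result has 2 disconnected regions.

2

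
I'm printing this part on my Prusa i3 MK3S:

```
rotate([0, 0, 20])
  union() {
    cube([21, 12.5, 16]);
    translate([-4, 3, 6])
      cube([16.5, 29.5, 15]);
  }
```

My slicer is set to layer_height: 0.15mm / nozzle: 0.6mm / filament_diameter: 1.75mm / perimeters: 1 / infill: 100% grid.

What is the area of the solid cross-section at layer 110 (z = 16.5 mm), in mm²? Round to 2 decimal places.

At z = 16.5 mm: the cube does not reach this height (z outside [0, 16]); the cube at (-4, 3) is present — its section is the full 16.5×29.5 rectangle (area 486.75 mm²); Taking the union: only the 16.5×29.5 cube at (-4, 3) is present, so the union is just that shape — area = 486.75 mm²; (whole slice rotated 20° about Z — lengths, areas and connectivity unchanged). Overall, the cross-section is a single solid region. Net area = 486.75 mm².

486.75 mm²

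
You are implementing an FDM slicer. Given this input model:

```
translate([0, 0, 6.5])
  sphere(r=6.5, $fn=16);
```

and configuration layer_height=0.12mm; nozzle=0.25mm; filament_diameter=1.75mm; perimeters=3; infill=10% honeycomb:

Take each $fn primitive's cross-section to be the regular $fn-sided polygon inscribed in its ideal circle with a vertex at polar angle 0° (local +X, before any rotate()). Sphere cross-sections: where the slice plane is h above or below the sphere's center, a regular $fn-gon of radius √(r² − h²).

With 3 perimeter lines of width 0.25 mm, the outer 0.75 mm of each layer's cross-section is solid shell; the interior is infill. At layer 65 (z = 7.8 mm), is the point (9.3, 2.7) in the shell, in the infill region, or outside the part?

At z = 7.8 mm: the r=6.5 sphere slices to a regular 16-gon of circumradius 6.369 (√(r²−h²) with h=1.3 from center). Overall, the cross-section is a single solid region. The nearest boundary edge runs (6.37, 0.00)→(5.88, 2.44); distance from the point to it = 3.40 mm. The point is not inside any of the regions above, so it lies outside the cross-section (3.40 mm from the nearest boundary).

outside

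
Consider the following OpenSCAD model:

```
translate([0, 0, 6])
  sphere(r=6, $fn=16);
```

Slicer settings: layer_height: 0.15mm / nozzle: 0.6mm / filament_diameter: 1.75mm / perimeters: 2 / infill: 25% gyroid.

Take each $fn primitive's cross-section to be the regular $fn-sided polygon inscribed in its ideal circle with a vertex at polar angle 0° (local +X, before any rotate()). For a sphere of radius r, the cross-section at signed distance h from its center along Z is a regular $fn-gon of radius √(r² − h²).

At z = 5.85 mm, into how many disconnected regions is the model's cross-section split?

1

At z = 5.85 mm: the sphere: section is a regular 16-gon, circumradius = √(r²−h²) = √(6²−0.15²) = 5.998. The result has 1 disconnected region.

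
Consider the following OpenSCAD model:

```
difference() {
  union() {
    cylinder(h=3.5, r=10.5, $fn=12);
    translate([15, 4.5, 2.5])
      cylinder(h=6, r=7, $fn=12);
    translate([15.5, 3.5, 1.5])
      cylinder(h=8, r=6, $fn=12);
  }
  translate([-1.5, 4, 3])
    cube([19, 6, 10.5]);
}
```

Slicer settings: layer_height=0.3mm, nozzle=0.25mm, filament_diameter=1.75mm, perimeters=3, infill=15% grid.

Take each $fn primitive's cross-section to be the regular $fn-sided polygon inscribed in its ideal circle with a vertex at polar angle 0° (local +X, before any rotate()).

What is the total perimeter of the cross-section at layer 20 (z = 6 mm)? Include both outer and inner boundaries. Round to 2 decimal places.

At z = 6 mm: the cylinder is absent (z outside [0, 3.5]); the r=7 cylinder at (15, 4.5) gives a regular 12-gon of circumradius 7 (constant along its height) (perimeter = 2·12·7.000·sin(180°/12) = 43.48 mm); the r=6 cylinder at (15.5, 3.5) gives a regular 12-gon of circumradius 6 (constant along its height) (perimeter = 2·12·6.000·sin(180°/12) = 37.27 mm); Combining (union): the regions partially overlap (shared area 107.28 mm²), so the edge portions inside another operand are dropped and the merged outline is re-measured after clipping — boundary = 43.60 mm; the cube at (-1.5, 4) is present — its section is the full 19×6 rectangle (perimeter 50.00 mm); After the difference (first − rest): starting from that combined region, the 19×6 cube at (-1.5, 4) partially overlaps it — only the 51.45 mm² overlap (of its 114.00 mm²) is removed, clipping the outline — boundary = 58.56 mm. Overall, the cross-section is a single solid region. Total boundary length (outer) = 58.56 mm.

58.56 mm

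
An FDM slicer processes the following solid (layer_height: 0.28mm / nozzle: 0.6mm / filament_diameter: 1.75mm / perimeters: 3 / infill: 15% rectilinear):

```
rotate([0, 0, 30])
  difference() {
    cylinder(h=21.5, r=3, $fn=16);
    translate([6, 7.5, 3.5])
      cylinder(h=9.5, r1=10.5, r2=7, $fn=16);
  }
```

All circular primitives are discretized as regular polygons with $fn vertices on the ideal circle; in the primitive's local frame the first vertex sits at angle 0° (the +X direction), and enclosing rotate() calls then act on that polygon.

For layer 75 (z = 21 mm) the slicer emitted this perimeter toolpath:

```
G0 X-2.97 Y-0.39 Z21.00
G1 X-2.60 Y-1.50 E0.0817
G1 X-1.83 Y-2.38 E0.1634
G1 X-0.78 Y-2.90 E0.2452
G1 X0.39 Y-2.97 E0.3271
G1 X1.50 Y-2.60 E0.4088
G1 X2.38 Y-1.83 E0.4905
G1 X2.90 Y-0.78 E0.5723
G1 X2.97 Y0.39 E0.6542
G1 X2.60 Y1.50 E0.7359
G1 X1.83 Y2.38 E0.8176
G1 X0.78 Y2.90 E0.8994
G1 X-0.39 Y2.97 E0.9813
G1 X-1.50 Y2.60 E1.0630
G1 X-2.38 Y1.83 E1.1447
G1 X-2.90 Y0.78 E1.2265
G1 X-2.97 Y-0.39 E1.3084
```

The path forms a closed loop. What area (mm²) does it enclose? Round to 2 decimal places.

27.56 mm²

Apply the shoelace formula to the sequence of (X, Y) vertices; enclosed area = 27.56 mm².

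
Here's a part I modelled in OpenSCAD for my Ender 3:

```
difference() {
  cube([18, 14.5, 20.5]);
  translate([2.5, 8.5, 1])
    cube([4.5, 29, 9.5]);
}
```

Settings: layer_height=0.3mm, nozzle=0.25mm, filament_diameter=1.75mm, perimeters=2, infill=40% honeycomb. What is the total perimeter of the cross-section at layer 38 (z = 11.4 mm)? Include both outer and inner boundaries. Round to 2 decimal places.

65.00 mm

At z = 11.4 mm: the cube (footprint 18×14.5) is included at this height (perimeter 65.00 mm); the cube at (2.5, 8.5) does not reach this height (z outside [1, 10.5]); After the difference (first − rest): none of the subtracted shapes is present at this height, so the 18×14.5 cube is unchanged — boundary = 65.00 mm. Overall, the cross-section is a single solid region. Total boundary length (outer) = 65.00 mm.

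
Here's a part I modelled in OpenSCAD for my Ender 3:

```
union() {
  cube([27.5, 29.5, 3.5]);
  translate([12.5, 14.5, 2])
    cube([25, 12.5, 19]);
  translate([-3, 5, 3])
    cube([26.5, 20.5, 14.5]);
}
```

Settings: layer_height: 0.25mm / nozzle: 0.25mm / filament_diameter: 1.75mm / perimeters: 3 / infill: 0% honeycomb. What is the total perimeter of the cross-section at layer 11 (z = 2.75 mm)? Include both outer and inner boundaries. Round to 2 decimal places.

At z = 2.75 mm: the cube is present — its section is the full 27.5×29.5 rectangle (perimeter 114.00 mm); the cube at (12.5, 14.5) is present — its section is the full 25×12.5 rectangle (perimeter 75.00 mm); the cube at (-3, 5) is not intersected at this z (z outside [3, 17.5]); Combining (union): the regions partially overlap (shared area 187.50 mm²), so the edge portions inside another operand are dropped and the merged outline is re-measured after clipping — boundary = 134.00 mm. Overall, the cross-section is a single solid region. Total boundary length (outer) = 134.00 mm.

134.00 mm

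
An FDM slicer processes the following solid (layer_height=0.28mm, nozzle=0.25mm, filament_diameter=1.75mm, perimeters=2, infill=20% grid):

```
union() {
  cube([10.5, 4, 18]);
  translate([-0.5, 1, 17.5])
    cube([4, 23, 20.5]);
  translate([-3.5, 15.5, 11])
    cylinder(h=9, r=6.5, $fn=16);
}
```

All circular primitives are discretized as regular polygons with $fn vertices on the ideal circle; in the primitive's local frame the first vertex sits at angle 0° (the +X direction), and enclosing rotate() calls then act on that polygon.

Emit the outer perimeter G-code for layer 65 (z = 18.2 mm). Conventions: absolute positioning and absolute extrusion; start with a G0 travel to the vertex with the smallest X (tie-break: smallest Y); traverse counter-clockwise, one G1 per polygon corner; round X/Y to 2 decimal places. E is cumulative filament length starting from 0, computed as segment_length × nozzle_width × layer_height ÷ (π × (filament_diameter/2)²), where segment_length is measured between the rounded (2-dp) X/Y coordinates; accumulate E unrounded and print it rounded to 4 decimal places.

G0 X-10.00 Y15.50 Z18.20
G1 X-9.51 Y13.01 E0.0739
G1 X-8.10 Y10.90 E0.1477
G1 X-5.99 Y9.49 E0.2216
G1 X-3.50 Y9.00 E0.2954
G1 X-1.01 Y9.49 E0.3693
G1 X-0.50 Y9.84 E0.3873
G1 X-0.50 Y1.00 E0.6445
G1 X3.50 Y1.00 E0.7610
G1 X3.50 Y24.00 E1.4303
G1 X-0.50 Y24.00 E1.5467
G1 X-0.50 Y21.16 E1.6294
G1 X-1.01 Y21.51 E1.6474
G1 X-3.50 Y22.00 E1.7212
G1 X-5.99 Y21.51 E1.7951
G1 X-8.10 Y20.10 E1.8689
G1 X-9.51 Y17.99 E1.9428
G1 X-10.00 Y15.50 E2.0167

At z = 18.2 mm: the cube is absent (z outside [0, 18]); the cube at (-0.5, 1) is present — its section is the full 4×23 rectangle; the cylinder at (-3.5, 15.5): section is a regular 16-gon, circumradius r=6.5; Combining (union): the regions partially overlap (shared area 27.59 mm²), so overlapping operands fuse into one piece — 1 connected region. The outline is a single polygon with 17 vertices. Extrusion per mm of travel: 0.25 × 0.28 / (π × 0.875²) = 0.029103. Accumulating E over each segment gives final E = 2.0167.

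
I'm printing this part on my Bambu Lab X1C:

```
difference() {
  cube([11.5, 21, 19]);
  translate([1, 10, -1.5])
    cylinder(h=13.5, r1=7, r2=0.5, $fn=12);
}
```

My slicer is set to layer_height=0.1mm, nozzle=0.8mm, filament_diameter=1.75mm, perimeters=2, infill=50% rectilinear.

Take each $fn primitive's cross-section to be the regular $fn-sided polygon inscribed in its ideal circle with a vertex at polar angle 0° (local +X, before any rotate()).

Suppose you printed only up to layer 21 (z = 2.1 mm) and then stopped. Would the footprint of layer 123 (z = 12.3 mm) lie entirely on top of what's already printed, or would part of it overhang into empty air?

part overhangs

Compare the two slices. At z = 2.1: the cube is present — its section is the full 11.5×21 rectangle (area 241.50 mm²); the cone at (1, 10) (r1=7→r2=0.5) has section circumradius 5.267 here — a regular 12-gon (area = (12/2)·5.267²·sin(360°/12) = 83.21 mm²); Taking the first minus the rest: starting from the 11.5×21 cube (241.50 mm²), the cone at (1, 10) partially overlaps it — only the 51.87 mm² overlap (of its 83.21 mm²) is removed, clipping the outline — area = 189.63 mm². At z = 12.3: the cube is present — its section is the full 11.5×21 rectangle (area 241.50 mm²); the cone at (1, 10) is absent (z outside [-1.5, 12]); Taking the first minus the rest: none of the subtracted shapes is present at this height, so the 11.5×21 cube is unchanged — area = 241.50 mm². Checking containment: at z = 12.3 the cross-section extends beyond the z = 2.1 cross-section by about 51.87 mm².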